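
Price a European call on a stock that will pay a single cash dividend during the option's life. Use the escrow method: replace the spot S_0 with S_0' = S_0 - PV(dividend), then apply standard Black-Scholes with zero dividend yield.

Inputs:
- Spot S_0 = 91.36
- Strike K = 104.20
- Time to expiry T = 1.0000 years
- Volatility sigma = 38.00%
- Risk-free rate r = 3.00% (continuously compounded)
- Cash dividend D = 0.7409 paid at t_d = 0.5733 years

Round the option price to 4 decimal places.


Answer: Price = 9.7912

Derivation:
PV(D) = D * exp(-r * t_d) = 0.7409 * 0.98294806 = 0.72826622
S_0' = S_0 - PV(D) = 91.3600 - 0.72826622 = 90.63173378
d1 = (ln(S_0'/K) + (r + sigma^2/2)*T) / (sigma*sqrt(T)) = -0.09817820
d2 = d1 - sigma*sqrt(T) = -0.47817820
exp(-rT) = 0.97044553
N(d1) = 0.46089540; N(d2) = 0.31626169
C = S_0' * N(d1) - K * exp(-rT) * N(d2) = 90.63173378 * 0.46089540 - 104.2000 * 0.97044553 * 0.31626169 = 9.7912


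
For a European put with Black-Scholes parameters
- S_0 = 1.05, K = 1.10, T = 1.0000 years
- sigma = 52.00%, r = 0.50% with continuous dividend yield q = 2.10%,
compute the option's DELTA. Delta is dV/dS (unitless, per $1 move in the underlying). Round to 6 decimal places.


d1 = 0.1397692007; d2 = -0.3802307993
phi(d1) = 0.3950644954; exp(-qT) = 0.9792189646; exp(-rT) = 0.9950124792
N(-d1) = 0.4444211743
Delta = -exp(-qT) * N(-d1) = -0.9792189646 * 0.4444211743 = -0.435186

Answer: Delta = -0.435186


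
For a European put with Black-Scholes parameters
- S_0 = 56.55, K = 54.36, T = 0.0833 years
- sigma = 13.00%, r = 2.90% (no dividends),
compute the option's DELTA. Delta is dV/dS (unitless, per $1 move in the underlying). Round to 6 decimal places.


Answer: Delta = -0.128016

Derivation:
d1 = 1.1358182732; d2 = 1.0982980120
phi(d1) = 0.2093013691; exp(-qT) = 1.0000000000; exp(-rT) = 0.9975872155
N(-d1) = 0.1280163139
Delta = -exp(-qT) * N(-d1) = -1.0000000000 * 0.1280163139 = -0.128016


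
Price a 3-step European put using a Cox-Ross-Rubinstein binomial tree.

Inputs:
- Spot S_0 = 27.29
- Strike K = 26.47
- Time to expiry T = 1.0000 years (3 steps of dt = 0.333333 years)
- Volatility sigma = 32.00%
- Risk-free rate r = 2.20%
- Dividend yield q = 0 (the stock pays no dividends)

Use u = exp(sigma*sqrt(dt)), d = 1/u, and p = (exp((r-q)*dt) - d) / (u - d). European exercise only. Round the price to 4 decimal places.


dt = T/N = 0.333333
u = exp(sigma*sqrt(dt)) = 1.202920; d = 1/u = 0.831310
p = (exp((r-q)*dt) - d) / (u - d) = 0.473749
Discount per step: exp(-r*dt) = 0.992693
Stock lattice S(k, i) with i counting down-moves:
  k=0: S(0,0) = 27.2900
  k=1: S(1,0) = 32.8277; S(1,1) = 22.6865
  k=2: S(2,0) = 39.4891; S(2,1) = 27.2900; S(2,2) = 18.8595
  k=3: S(3,0) = 47.5022; S(3,1) = 32.8277; S(3,2) = 22.6865; S(3,3) = 15.6781
Terminal payoffs V(N, i) = max(K - S_T, 0):
  V(3,0) = 0.000000; V(3,1) = 0.000000; V(3,2) = 3.783541; V(3,3) = 10.791912
Backward induction: V(k, i) = exp(-r*dt) * [p * V(k+1, i) + (1-p) * V(k+1, i+1)].
  V(2,0) = exp(-r*dt) * [p*0.000000 + (1-p)*0.000000] = 0.000000
  V(2,1) = exp(-r*dt) * [p*0.000000 + (1-p)*3.783541] = 1.976543
  V(2,2) = exp(-r*dt) * [p*3.783541 + (1-p)*10.791912] = 7.417108
  V(1,0) = exp(-r*dt) * [p*0.000000 + (1-p)*1.976543] = 1.032557
  V(1,1) = exp(-r*dt) * [p*1.976543 + (1-p)*7.417108] = 4.804282
  V(0,0) = exp(-r*dt) * [p*1.032557 + (1-p)*4.804282] = 2.995383

Answer: Price = V(0,0) = 2.9954


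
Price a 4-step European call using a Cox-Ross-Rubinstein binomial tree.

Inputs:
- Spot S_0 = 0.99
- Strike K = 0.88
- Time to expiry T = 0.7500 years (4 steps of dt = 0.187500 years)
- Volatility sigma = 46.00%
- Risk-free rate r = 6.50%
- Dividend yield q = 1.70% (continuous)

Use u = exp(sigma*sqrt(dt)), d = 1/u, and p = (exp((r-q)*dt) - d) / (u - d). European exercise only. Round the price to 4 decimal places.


Answer: Price = V(0,0) = 0.2280

Derivation:
dt = T/N = 0.187500
u = exp(sigma*sqrt(dt)) = 1.220409; d = 1/u = 0.819398
p = (exp((r-q)*dt) - d) / (u - d) = 0.472912
Discount per step: exp(-r*dt) = 0.987886
Stock lattice S(k, i) with i counting down-moves:
  k=0: S(0,0) = 0.9900
  k=1: S(1,0) = 1.2082; S(1,1) = 0.8112
  k=2: S(2,0) = 1.4745; S(2,1) = 0.9900; S(2,2) = 0.6647
  k=3: S(3,0) = 1.7995; S(3,1) = 1.2082; S(3,2) = 0.8112; S(3,3) = 0.5447
  k=4: S(4,0) = 2.1961; S(4,1) = 1.4745; S(4,2) = 0.9900; S(4,3) = 0.6647; S(4,4) = 0.4463
Terminal payoffs V(N, i) = max(S_T - K, 0):
  V(4,0) = 1.316122; V(4,1) = 0.594504; V(4,2) = 0.110000; V(4,3) = 0.000000; V(4,4) = 0.000000
Backward induction: V(k, i) = exp(-r*dt) * [p * V(k+1, i) + (1-p) * V(k+1, i+1)].
  V(3,0) = exp(-r*dt) * [p*1.316122 + (1-p)*0.594504] = 0.924430
  V(3,1) = exp(-r*dt) * [p*0.594504 + (1-p)*0.110000] = 0.335020
  V(3,2) = exp(-r*dt) * [p*0.110000 + (1-p)*0.000000] = 0.051390
  V(3,3) = exp(-r*dt) * [p*0.000000 + (1-p)*0.000000] = 0.000000
  V(2,0) = exp(-r*dt) * [p*0.924430 + (1-p)*0.335020] = 0.606324
  V(2,1) = exp(-r*dt) * [p*0.335020 + (1-p)*0.051390] = 0.183275
  V(2,2) = exp(-r*dt) * [p*0.051390 + (1-p)*0.000000] = 0.024009
  V(1,0) = exp(-r*dt) * [p*0.606324 + (1-p)*0.183275] = 0.378696
  V(1,1) = exp(-r*dt) * [p*0.183275 + (1-p)*0.024009] = 0.098124
  V(0,0) = exp(-r*dt) * [p*0.378696 + (1-p)*0.098124] = 0.228014


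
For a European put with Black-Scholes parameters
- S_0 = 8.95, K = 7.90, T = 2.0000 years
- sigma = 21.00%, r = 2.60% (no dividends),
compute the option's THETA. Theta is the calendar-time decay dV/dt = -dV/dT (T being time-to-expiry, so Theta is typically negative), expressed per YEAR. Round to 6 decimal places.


d1 = 0.7437779208; d2 = 0.4467930727
phi(d1) = 0.3025401355; exp(-qT) = 1.0000000000; exp(-rT) = 0.9493288668
Theta = -S*exp(-qT)*phi(d1)*sigma/(2*sqrt(T)) + r*K*exp(-rT)*N(-d2) - q*S*exp(-qT)*N(-d1)
N(-d1) = 0.2285054199; N(-d2) = 0.3275122367; sqrt(T) = 1.4142135624
Term 1 = -8.9500 * 1.0000000000 * 0.3025401355 * 0.2100 / (2 * 1.4142135624) = -0.2010390085
Term 2 = 0.0260 * 7.9000 * 0.9493288668 * 0.3275122367 = 0.0638623149
Term 3 = 0 (no dividend yield, q = 0)
Theta = -0.2010390085 + (0.0638623149) + (0.0000000000) = -0.137177

Answer: Theta = -0.137177


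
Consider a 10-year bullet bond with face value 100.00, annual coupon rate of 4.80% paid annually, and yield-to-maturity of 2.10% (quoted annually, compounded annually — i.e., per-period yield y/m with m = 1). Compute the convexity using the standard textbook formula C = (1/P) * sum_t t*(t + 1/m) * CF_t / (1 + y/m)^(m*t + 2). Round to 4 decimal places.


Coupon per period c = face * coupon_rate / m = 4.800000
Periods per year m = 1; per-period yield y/m = 0.021000
Number of cashflows N = 10
Cashflows (t years, CF_t, discount factor 1/(1+y/m)^(m*t), PV):
  t = 1.0000: CF_t = 4.800000, DF = 0.979432, PV = 4.701273
  t = 2.0000: CF_t = 4.800000, DF = 0.959287, PV = 4.604577
  t = 3.0000: CF_t = 4.800000, DF = 0.939556, PV = 4.509870
  t = 4.0000: CF_t = 4.800000, DF = 0.920231, PV = 4.417111
  t = 5.0000: CF_t = 4.800000, DF = 0.901304, PV = 4.326259
  t = 6.0000: CF_t = 4.800000, DF = 0.882766, PV = 4.237276
  t = 7.0000: CF_t = 4.800000, DF = 0.864609, PV = 4.150124
  t = 8.0000: CF_t = 4.800000, DF = 0.846826, PV = 4.064764
  t = 9.0000: CF_t = 4.800000, DF = 0.829408, PV = 3.981159
  t = 10.0000: CF_t = 104.800000, DF = 0.812349, PV = 85.134161
Price P = sum_t PV_t = 124.126574
Convexity numerator sum_t t*(t + 1/m) * CF_t / (1+y/m)^(m*t + 2):
  t = 1.0000: term = 9.019740
  t = 2.0000: term = 26.502663
  t = 3.0000: term = 51.915109
  t = 4.0000: term = 84.745526
  t = 5.0000: term = 124.503711
  t = 6.0000: term = 170.720074
  t = 7.0000: term = 222.944922
  t = 8.0000: term = 280.747768
  t = 9.0000: term = 343.716661
  t = 10.0000: term = 8983.489463
Convexity = (1/P) * sum = 10298.305639 / 124.126574 = 82.966163

Answer: Convexity = 82.9662


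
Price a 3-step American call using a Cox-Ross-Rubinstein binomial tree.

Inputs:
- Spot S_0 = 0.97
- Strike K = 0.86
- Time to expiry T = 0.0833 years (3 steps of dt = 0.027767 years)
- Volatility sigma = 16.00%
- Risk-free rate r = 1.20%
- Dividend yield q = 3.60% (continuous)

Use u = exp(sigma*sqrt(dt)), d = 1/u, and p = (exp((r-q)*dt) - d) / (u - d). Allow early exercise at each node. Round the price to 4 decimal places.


dt = T/N = 0.027767
u = exp(sigma*sqrt(dt)) = 1.027020; d = 1/u = 0.973691
p = (exp((r-q)*dt) - d) / (u - d) = 0.480843
Discount per step: exp(-r*dt) = 0.999667
Stock lattice S(k, i) with i counting down-moves:
  k=0: S(0,0) = 0.9700
  k=1: S(1,0) = 0.9962; S(1,1) = 0.9445
  k=2: S(2,0) = 1.0231; S(2,1) = 0.9700; S(2,2) = 0.9196
  k=3: S(3,0) = 1.0508; S(3,1) = 0.9962; S(3,2) = 0.9445; S(3,3) = 0.8954
Terminal payoffs V(N, i) = max(S_T - K, 0):
  V(3,0) = 0.190772; V(3,1) = 0.136209; V(3,2) = 0.084480; V(3,3) = 0.035437
Backward induction: V(k, i) = exp(-r*dt) * [p * V(k+1, i) + (1-p) * V(k+1, i+1)]; then take max(V_cont, immediate exercise) for American.
  V(2,0) = exp(-r*dt) * [p*0.190772 + (1-p)*0.136209] = 0.162391; exercise = 0.163127; V(2,0) = max -> 0.163127
  V(2,1) = exp(-r*dt) * [p*0.136209 + (1-p)*0.084480] = 0.109317; exercise = 0.110000; V(2,1) = max -> 0.110000
  V(2,2) = exp(-r*dt) * [p*0.084480 + (1-p)*0.035437] = 0.059000; exercise = 0.059632; V(2,2) = max -> 0.059632
  V(1,0) = exp(-r*dt) * [p*0.163127 + (1-p)*0.110000] = 0.135501; exercise = 0.136209; V(1,0) = max -> 0.136209
  V(1,1) = exp(-r*dt) * [p*0.110000 + (1-p)*0.059632] = 0.083823; exercise = 0.084480; V(1,1) = max -> 0.084480
  V(0,0) = exp(-r*dt) * [p*0.136209 + (1-p)*0.084480] = 0.109317; exercise = 0.110000; V(0,0) = max -> 0.110000

Answer: Price = V(0,0) = 0.1100


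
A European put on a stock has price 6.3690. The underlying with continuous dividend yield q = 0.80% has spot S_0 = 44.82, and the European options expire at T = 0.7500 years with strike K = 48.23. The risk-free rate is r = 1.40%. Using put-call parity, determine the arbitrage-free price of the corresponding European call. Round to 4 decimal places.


Answer: Call price = 3.1947

Derivation:
Put-call parity: C - P = S_0 * exp(-qT) - K * exp(-rT).
S_0 * exp(-qT) = 44.8200 * 0.99401796 = 44.55188515
K * exp(-rT) = 48.2300 * 0.98955493 = 47.72623440
C = P + S*exp(-qT) - K*exp(-rT)
C = 6.3690 + 44.55188515 - 47.72623440 = 3.1947


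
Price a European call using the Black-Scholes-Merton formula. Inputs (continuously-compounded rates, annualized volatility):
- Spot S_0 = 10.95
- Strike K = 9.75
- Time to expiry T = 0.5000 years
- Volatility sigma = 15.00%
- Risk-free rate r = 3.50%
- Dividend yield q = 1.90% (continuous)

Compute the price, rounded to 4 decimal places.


Answer: Price = 1.3301

Derivation:
d1 = (ln(S/K) + (r - q + 0.5*sigma^2) * T) / (sigma * sqrt(T)) = 1.22279666
d2 = d1 - sigma * sqrt(T) = 1.11673064
exp(-rT) = 0.98265224; exp(-qT) = 0.99054498
C = S_0 * exp(-qT) * N(d1) - K * exp(-rT) * N(d2)
N(d1) = 0.88929675; N(d2) = 0.86794524
C = 10.9500 * 0.99054498 * 0.88929675 - 9.7500 * 0.98265224 * 0.86794524 = 1.3301


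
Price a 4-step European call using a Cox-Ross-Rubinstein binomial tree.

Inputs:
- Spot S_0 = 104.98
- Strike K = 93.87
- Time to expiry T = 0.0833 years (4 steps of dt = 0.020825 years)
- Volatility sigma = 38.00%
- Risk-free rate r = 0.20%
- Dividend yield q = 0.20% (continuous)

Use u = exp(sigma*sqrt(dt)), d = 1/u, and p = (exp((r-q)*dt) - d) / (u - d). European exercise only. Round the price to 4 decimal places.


dt = T/N = 0.020825
u = exp(sigma*sqrt(dt)) = 1.056369; d = 1/u = 0.946639
p = (exp((r-q)*dt) - d) / (u - d) = 0.486294
Discount per step: exp(-r*dt) = 0.999958
Stock lattice S(k, i) with i counting down-moves:
  k=0: S(0,0) = 104.9800
  k=1: S(1,0) = 110.8976; S(1,1) = 99.3782
  k=2: S(2,0) = 117.1487; S(2,1) = 104.9800; S(2,2) = 94.0753
  k=3: S(3,0) = 123.7523; S(3,1) = 110.8976; S(3,2) = 99.3782; S(3,3) = 89.0553
  k=4: S(4,0) = 130.7280; S(4,1) = 117.1487; S(4,2) = 104.9800; S(4,3) = 94.0753; S(4,4) = 84.3033
Terminal payoffs V(N, i) = max(S_T - K, 0):
  V(4,0) = 36.858032; V(4,1) = 23.278747; V(4,2) = 11.110000; V(4,3) = 0.205274; V(4,4) = 0.000000
Backward induction: V(k, i) = exp(-r*dt) * [p * V(k+1, i) + (1-p) * V(k+1, i+1)].
  V(3,0) = exp(-r*dt) * [p*36.858032 + (1-p)*23.278747] = 29.881029
  V(3,1) = exp(-r*dt) * [p*23.278747 + (1-p)*11.110000] = 17.026881
  V(3,2) = exp(-r*dt) * [p*11.110000 + (1-p)*0.205274] = 5.507948
  V(3,3) = exp(-r*dt) * [p*0.205274 + (1-p)*0.000000] = 0.099819
  V(2,0) = exp(-r*dt) * [p*29.881029 + (1-p)*17.026881] = 23.276808
  V(2,1) = exp(-r*dt) * [p*17.026881 + (1-p)*5.507948] = 11.109075
  V(2,2) = exp(-r*dt) * [p*5.507948 + (1-p)*0.099819] = 2.729647
  V(1,0) = exp(-r*dt) * [p*23.276808 + (1-p)*11.109075] = 17.025462
  V(1,1) = exp(-r*dt) * [p*11.109075 + (1-p)*2.729647] = 6.804230
  V(0,0) = exp(-r*dt) * [p*17.025462 + (1-p)*6.804230] = 11.774265

Answer: Price = V(0,0) = 11.7743


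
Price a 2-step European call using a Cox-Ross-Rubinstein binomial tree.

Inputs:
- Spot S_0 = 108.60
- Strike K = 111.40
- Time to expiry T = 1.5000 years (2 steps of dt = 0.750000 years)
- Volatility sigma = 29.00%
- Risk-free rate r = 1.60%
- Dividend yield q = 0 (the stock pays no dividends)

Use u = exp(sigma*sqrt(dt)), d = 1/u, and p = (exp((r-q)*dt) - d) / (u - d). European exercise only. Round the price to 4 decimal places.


Answer: Price = V(0,0) = 14.1416

Derivation:
dt = T/N = 0.750000
u = exp(sigma*sqrt(dt)) = 1.285500; d = 1/u = 0.777908
p = (exp((r-q)*dt) - d) / (u - d) = 0.461325
Discount per step: exp(-r*dt) = 0.988072
Stock lattice S(k, i) with i counting down-moves:
  k=0: S(0,0) = 108.6000
  k=1: S(1,0) = 139.6052; S(1,1) = 84.4808
  k=2: S(2,0) = 179.4625; S(2,1) = 108.6000; S(2,2) = 65.7183
Terminal payoffs V(N, i) = max(S_T - K, 0):
  V(2,0) = 68.062477; V(2,1) = 0.000000; V(2,2) = 0.000000
Backward induction: V(k, i) = exp(-r*dt) * [p * V(k+1, i) + (1-p) * V(k+1, i+1)].
  V(1,0) = exp(-r*dt) * [p*68.062477 + (1-p)*0.000000] = 31.024358
  V(1,1) = exp(-r*dt) * [p*0.000000 + (1-p)*0.000000] = 0.000000
  V(0,0) = exp(-r*dt) * [p*31.024358 + (1-p)*0.000000] = 14.141577


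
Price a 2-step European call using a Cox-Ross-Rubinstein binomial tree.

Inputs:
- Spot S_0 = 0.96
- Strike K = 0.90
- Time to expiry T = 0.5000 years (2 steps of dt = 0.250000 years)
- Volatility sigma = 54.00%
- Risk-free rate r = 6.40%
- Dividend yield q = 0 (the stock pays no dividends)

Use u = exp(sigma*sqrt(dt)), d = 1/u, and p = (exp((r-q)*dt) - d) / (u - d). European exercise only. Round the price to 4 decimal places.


Answer: Price = V(0,0) = 0.1837

Derivation:
dt = T/N = 0.250000
u = exp(sigma*sqrt(dt)) = 1.309964; d = 1/u = 0.763379
p = (exp((r-q)*dt) - d) / (u - d) = 0.462415
Discount per step: exp(-r*dt) = 0.984127
Stock lattice S(k, i) with i counting down-moves:
  k=0: S(0,0) = 0.9600
  k=1: S(1,0) = 1.2576; S(1,1) = 0.7328
  k=2: S(2,0) = 1.6474; S(2,1) = 0.9600; S(2,2) = 0.5594
Terminal payoffs V(N, i) = max(S_T - K, 0):
  V(2,0) = 0.747367; V(2,1) = 0.060000; V(2,2) = 0.000000
Backward induction: V(k, i) = exp(-r*dt) * [p * V(k+1, i) + (1-p) * V(k+1, i+1)].
  V(1,0) = exp(-r*dt) * [p*0.747367 + (1-p)*0.060000] = 0.371851
  V(1,1) = exp(-r*dt) * [p*0.060000 + (1-p)*0.000000] = 0.027305
  V(0,0) = exp(-r*dt) * [p*0.371851 + (1-p)*0.027305] = 0.183666


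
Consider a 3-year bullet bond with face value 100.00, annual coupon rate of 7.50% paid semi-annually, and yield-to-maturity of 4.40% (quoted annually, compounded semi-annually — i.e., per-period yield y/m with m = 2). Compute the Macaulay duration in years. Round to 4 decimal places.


Coupon per period c = face * coupon_rate / m = 3.750000
Periods per year m = 2; per-period yield y/m = 0.022000
Number of cashflows N = 6
Cashflows (t years, CF_t, discount factor 1/(1+y/m)^(m*t), PV):
  t = 0.5000: CF_t = 3.750000, DF = 0.978474, PV = 3.669276
  t = 1.0000: CF_t = 3.750000, DF = 0.957411, PV = 3.590290
  t = 1.5000: CF_t = 3.750000, DF = 0.936801, PV = 3.513003
  t = 2.0000: CF_t = 3.750000, DF = 0.916635, PV = 3.437381
  t = 2.5000: CF_t = 3.750000, DF = 0.896903, PV = 3.363387
  t = 3.0000: CF_t = 103.750000, DF = 0.877596, PV = 91.050583
Price P = sum_t PV_t = 108.623920
Macaulay numerator sum_t t * PV_t:
  t * PV_t at t = 0.5000: 1.834638
  t * PV_t at t = 1.0000: 3.590290
  t * PV_t at t = 1.5000: 5.269505
  t * PV_t at t = 2.0000: 6.874762
  t * PV_t at t = 2.5000: 8.408466
  t * PV_t at t = 3.0000: 273.151749
Macaulay duration D = (sum_t t * PV_t) / P = 299.129410 / 108.623920 = 2.753808

Answer: Macaulay duration = 2.7538 years


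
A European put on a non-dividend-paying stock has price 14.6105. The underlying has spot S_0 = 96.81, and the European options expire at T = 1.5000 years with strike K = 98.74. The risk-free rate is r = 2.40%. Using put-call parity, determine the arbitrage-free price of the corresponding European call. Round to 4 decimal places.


Answer: Call price = 16.1719

Derivation:
Put-call parity: C - P = S_0 * exp(-qT) - K * exp(-rT).
S_0 * exp(-qT) = 96.8100 * 1.00000000 = 96.81000000
K * exp(-rT) = 98.7400 * 0.96464029 = 95.24858258
C = P + S*exp(-qT) - K*exp(-rT)
C = 14.6105 + 96.81000000 - 95.24858258 = 16.1719


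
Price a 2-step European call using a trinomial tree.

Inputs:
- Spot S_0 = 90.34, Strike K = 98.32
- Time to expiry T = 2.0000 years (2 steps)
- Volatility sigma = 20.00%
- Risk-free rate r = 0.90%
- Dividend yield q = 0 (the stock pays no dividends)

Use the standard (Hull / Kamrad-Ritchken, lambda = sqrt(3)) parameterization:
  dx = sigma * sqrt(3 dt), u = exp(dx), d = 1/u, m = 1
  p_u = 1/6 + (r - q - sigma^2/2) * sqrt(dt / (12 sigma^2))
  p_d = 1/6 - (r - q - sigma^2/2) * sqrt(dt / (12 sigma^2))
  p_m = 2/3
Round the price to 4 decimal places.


Answer: Price = V(0,0) = 7.6472

Derivation:
dt = T/N = 1.000000; dx = sigma*sqrt(3*dt) = 0.346410
u = exp(dx) = 1.413982; d = 1/u = 0.707222
p_u = 0.150790, p_m = 0.666667, p_d = 0.182544
Discount per step: exp(-r*dt) = 0.991040
Stock lattice S(k, j) with j the centered position index:
  k=0: S(0,+0) = 90.3400
  k=1: S(1,-1) = 63.8905; S(1,+0) = 90.3400; S(1,+1) = 127.7392
  k=2: S(2,-2) = 45.1848; S(2,-1) = 63.8905; S(2,+0) = 90.3400; S(2,+1) = 127.7392; S(2,+2) = 180.6210
Terminal payoffs V(N, j) = max(S_T - K, 0):
  V(2,-2) = 0.000000; V(2,-1) = 0.000000; V(2,+0) = 0.000000; V(2,+1) = 29.419175; V(2,+2) = 82.300953
Backward induction: V(k, j) = exp(-r*dt) * [p_u * V(k+1, j+1) + p_m * V(k+1, j) + p_d * V(k+1, j-1)]
  V(1,-1) = exp(-r*dt) * [p_u*0.000000 + p_m*0.000000 + p_d*0.000000] = 0.000000
  V(1,+0) = exp(-r*dt) * [p_u*29.419175 + p_m*0.000000 + p_d*0.000000] = 4.396358
  V(1,+1) = exp(-r*dt) * [p_u*82.300953 + p_m*29.419175 + p_d*0.000000] = 31.735993
  V(0,+0) = exp(-r*dt) * [p_u*31.735993 + p_m*4.396358 + p_d*0.000000] = 7.647225


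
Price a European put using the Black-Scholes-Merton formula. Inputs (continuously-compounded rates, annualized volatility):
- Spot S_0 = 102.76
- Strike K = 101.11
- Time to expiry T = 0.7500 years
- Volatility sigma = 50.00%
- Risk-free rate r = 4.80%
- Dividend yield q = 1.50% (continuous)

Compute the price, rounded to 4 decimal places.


Answer: Price = 15.1046

Derivation:
d1 = (ln(S/K) + (r - q + 0.5*sigma^2) * T) / (sigma * sqrt(T)) = 0.31104662
d2 = d1 - sigma * sqrt(T) = -0.12196608
exp(-rT) = 0.96464029; exp(-qT) = 0.98881304
P = K * exp(-rT) * N(-d2) - S_0 * exp(-qT) * N(-d1)
N(-d1) = 0.37788259; N(-d2) = 0.54853706
P = 101.1100 * 0.96464029 * 0.54853706 - 102.7600 * 0.98881304 * 0.37788259 = 15.1046


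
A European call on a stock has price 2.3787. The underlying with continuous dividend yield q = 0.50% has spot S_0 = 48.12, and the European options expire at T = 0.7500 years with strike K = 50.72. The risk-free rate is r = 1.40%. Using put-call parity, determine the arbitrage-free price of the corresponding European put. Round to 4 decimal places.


Answer: Put price = 4.6290

Derivation:
Put-call parity: C - P = S_0 * exp(-qT) - K * exp(-rT).
S_0 * exp(-qT) = 48.1200 * 0.99625702 = 47.93988792
K * exp(-rT) = 50.7200 * 0.98955493 = 50.19022618
P = C - S*exp(-qT) + K*exp(-rT)
P = 2.3787 - 47.93988792 + 50.19022618 = 4.6290


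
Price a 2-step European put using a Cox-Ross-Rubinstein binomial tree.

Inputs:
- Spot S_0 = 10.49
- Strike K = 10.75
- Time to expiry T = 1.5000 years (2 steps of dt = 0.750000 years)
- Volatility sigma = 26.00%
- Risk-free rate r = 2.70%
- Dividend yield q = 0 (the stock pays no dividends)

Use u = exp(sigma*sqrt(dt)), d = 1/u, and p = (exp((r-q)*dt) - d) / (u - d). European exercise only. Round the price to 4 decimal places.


dt = T/N = 0.750000
u = exp(sigma*sqrt(dt)) = 1.252531; d = 1/u = 0.798383
p = (exp((r-q)*dt) - d) / (u - d) = 0.488988
Discount per step: exp(-r*dt) = 0.979954
Stock lattice S(k, i) with i counting down-moves:
  k=0: S(0,0) = 10.4900
  k=1: S(1,0) = 13.1391; S(1,1) = 8.3750
  k=2: S(2,0) = 16.4571; S(2,1) = 10.4900; S(2,2) = 6.6865
Terminal payoffs V(N, i) = max(K - S_T, 0):
  V(2,0) = 0.000000; V(2,1) = 0.260000; V(2,2) = 4.063509
Backward induction: V(k, i) = exp(-r*dt) * [p * V(k+1, i) + (1-p) * V(k+1, i+1)].
  V(1,0) = exp(-r*dt) * [p*0.000000 + (1-p)*0.260000] = 0.130200
  V(1,1) = exp(-r*dt) * [p*0.260000 + (1-p)*4.063509] = 2.159462
  V(0,0) = exp(-r*dt) * [p*0.130200 + (1-p)*2.159462] = 1.143778

Answer: Price = V(0,0) = 1.1438


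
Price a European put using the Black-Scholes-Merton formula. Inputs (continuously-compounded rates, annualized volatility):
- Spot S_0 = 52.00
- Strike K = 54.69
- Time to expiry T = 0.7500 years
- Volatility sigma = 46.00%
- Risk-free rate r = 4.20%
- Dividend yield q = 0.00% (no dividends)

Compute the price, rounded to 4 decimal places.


d1 = (ln(S/K) + (r - q + 0.5*sigma^2) * T) / (sigma * sqrt(T)) = 0.15164944
d2 = d1 - sigma * sqrt(T) = -0.24672225
exp(-rT) = 0.96899096; exp(-qT) = 1.00000000
P = K * exp(-rT) * N(-d2) - S_0 * exp(-qT) * N(-d1)
N(-d1) = 0.43973172; N(-d2) = 0.59743841
P = 54.6900 * 0.96899096 * 0.59743841 - 52.0000 * 1.00000000 * 0.43973172 = 8.7947

Answer: Price = 8.7947


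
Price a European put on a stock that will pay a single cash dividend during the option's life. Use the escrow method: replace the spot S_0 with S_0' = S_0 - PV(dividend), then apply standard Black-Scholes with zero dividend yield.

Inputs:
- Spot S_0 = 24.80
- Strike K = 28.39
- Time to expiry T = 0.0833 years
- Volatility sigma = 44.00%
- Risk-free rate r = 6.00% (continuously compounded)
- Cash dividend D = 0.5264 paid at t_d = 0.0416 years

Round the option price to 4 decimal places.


PV(D) = D * exp(-r * t_d) = 0.5264 * 0.99750711 = 0.52508774
S_0' = S_0 - PV(D) = 24.8000 - 0.52508774 = 24.27491226
d1 = (ln(S_0'/K) + (r + sigma^2/2)*T) / (sigma*sqrt(T)) = -1.13024854
d2 = d1 - sigma*sqrt(T) = -1.25724019
exp(-rT) = 0.99501447
N(-d1) = 0.87081424; N(-d2) = 0.89566666
P = K * exp(-rT) * N(-d2) - S_0' * N(-d1) = 28.3900 * 0.99501447 * 0.89566666 - 24.27491226 * 0.87081424 = 4.1623

Answer: Price = 4.1623


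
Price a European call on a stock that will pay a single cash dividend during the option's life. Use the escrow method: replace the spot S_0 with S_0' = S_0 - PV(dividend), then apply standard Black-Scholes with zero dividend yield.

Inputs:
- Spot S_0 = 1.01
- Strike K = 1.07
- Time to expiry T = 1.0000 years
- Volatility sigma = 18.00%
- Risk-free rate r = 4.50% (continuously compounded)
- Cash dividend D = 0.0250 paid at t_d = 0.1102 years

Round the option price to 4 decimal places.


PV(D) = D * exp(-r * t_d) = 0.0250 * 0.99505328 = 0.02487633
S_0' = S_0 - PV(D) = 1.0100 - 0.02487633 = 0.98512367
d1 = (ln(S_0'/K) + (r + sigma^2/2)*T) / (sigma*sqrt(T)) = -0.11914857
d2 = d1 - sigma*sqrt(T) = -0.29914857
exp(-rT) = 0.95599748
N(d1) = 0.45257883; N(d2) = 0.38241334
C = S_0' * N(d1) - K * exp(-rT) * N(d2) = 0.98512367 * 0.45257883 - 1.0700 * 0.95599748 * 0.38241334 = 0.0547

Answer: Price = 0.0547


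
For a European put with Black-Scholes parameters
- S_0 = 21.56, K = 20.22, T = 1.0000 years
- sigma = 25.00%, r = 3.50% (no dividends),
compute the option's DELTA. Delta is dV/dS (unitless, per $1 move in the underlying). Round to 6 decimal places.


Answer: Delta = -0.300950

Derivation:
d1 = 0.5216701298; d2 = 0.2716701298
phi(d1) = 0.3481895041; exp(-qT) = 1.0000000000; exp(-rT) = 0.9656054163
N(-d1) = 0.3009500128
Delta = -exp(-qT) * N(-d1) = -1.0000000000 * 0.3009500128 = -0.300950


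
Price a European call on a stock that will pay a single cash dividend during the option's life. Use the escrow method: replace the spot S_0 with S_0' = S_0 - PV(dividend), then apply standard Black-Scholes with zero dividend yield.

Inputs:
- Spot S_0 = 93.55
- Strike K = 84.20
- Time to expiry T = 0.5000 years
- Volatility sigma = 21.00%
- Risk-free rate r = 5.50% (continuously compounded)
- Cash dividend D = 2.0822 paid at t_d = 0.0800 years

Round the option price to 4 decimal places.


Answer: Price = 11.2635

Derivation:
PV(D) = D * exp(-r * t_d) = 2.0822 * 0.99560967 = 2.07305845
S_0' = S_0 - PV(D) = 93.5500 - 2.07305845 = 91.47694155
d1 = (ln(S_0'/K) + (r + sigma^2/2)*T) / (sigma*sqrt(T)) = 0.81766471
d2 = d1 - sigma*sqrt(T) = 0.66917228
exp(-rT) = 0.97287468
N(d1) = 0.79322567; N(d2) = 0.74830721
C = S_0' * N(d1) - K * exp(-rT) * N(d2) = 91.47694155 * 0.79322567 - 84.2000 * 0.97287468 * 0.74830721 = 11.2635


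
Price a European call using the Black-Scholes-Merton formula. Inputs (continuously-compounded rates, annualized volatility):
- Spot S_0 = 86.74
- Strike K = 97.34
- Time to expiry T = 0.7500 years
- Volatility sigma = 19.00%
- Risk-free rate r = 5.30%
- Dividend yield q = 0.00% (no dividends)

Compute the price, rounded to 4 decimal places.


Answer: Price = 3.1179

Derivation:
d1 = (ln(S/K) + (r - q + 0.5*sigma^2) * T) / (sigma * sqrt(T)) = -0.37684178
d2 = d1 - sigma * sqrt(T) = -0.54138661
exp(-rT) = 0.96102967; exp(-qT) = 1.00000000
C = S_0 * exp(-qT) * N(d1) - K * exp(-rT) * N(d2)
N(d1) = 0.35314559; N(d2) = 0.29412057
C = 86.7400 * 1.00000000 * 0.35314559 - 97.3400 * 0.96102967 * 0.29412057 = 3.1179


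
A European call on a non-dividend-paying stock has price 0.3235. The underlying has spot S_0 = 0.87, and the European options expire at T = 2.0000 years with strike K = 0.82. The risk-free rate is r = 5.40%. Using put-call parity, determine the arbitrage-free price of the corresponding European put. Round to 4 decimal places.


Answer: Put price = 0.1896

Derivation:
Put-call parity: C - P = S_0 * exp(-qT) - K * exp(-rT).
S_0 * exp(-qT) = 0.8700 * 1.00000000 = 0.87000000
K * exp(-rT) = 0.8200 * 0.89762760 = 0.73605463
P = C - S*exp(-qT) + K*exp(-rT)
P = 0.3235 - 0.87000000 + 0.73605463 = 0.1896


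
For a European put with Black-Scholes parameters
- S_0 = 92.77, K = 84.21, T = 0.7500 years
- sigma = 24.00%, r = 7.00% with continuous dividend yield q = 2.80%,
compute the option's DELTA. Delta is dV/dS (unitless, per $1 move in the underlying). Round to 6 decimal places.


Answer: Delta = -0.230486

Derivation:
d1 = 0.7212530562; d2 = 0.5134069593
phi(d1) = 0.3075734007; exp(-qT) = 0.9792189646; exp(-rT) = 0.9488543211
N(-d1) = 0.2353769169
Delta = -exp(-qT) * N(-d1) = -0.9792189646 * 0.2353769169 = -0.230486


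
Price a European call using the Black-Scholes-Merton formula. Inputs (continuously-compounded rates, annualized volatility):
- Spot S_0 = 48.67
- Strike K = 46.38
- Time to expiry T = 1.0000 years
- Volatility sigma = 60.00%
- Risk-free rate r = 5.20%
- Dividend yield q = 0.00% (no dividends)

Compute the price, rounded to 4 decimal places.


Answer: Price = 13.3978

Derivation:
d1 = (ln(S/K) + (r - q + 0.5*sigma^2) * T) / (sigma * sqrt(T)) = 0.46699082
d2 = d1 - sigma * sqrt(T) = -0.13300918
exp(-rT) = 0.94932887; exp(-qT) = 1.00000000
C = S_0 * exp(-qT) * N(d1) - K * exp(-rT) * N(d2)
N(d1) = 0.67974678; N(d2) = 0.44709306
C = 48.6700 * 1.00000000 * 0.67974678 - 46.3800 * 0.94932887 * 0.44709306 = 13.3978


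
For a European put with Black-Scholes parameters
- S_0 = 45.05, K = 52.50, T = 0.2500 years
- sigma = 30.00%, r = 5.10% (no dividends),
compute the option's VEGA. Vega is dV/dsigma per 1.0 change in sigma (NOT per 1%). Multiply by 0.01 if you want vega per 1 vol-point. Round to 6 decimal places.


d1 = -0.8602679036; d2 = -1.0102679036
phi(d1) = 0.2755547429; exp(-qT) = 1.0000000000; exp(-rT) = 0.9873309369
Vega = S * exp(-qT) * phi(d1) * sqrt(T) = 45.0500 * 1.0000000000 * 0.2755547429 * 0.5000000000 = 6.206871

Answer: Vega = 6.206871


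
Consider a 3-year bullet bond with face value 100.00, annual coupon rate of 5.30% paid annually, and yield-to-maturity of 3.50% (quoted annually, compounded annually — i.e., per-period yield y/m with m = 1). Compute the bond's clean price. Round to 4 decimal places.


Answer: Price = 105.0429

Derivation:
Coupon per period c = face * coupon_rate / m = 5.300000
Periods per year m = 1; per-period yield y/m = 0.035000
Number of cashflows N = 3
Cashflows (t years, CF_t, discount factor 1/(1+y/m)^(m*t), PV):
  t = 1.0000: CF_t = 5.300000, DF = 0.966184, PV = 5.120773
  t = 2.0000: CF_t = 5.300000, DF = 0.933511, PV = 4.947607
  t = 3.0000: CF_t = 105.300000, DF = 0.901943, PV = 94.974567
Price P = sum_t PV_t = 105.042947


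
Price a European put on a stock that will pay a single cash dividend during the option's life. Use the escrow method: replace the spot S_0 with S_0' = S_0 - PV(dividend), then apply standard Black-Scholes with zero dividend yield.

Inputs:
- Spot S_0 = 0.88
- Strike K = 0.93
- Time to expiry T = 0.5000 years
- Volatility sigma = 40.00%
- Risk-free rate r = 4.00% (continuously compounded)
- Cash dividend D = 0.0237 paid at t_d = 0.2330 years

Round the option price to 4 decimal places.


Answer: Price = 0.1293

Derivation:
PV(D) = D * exp(-r * t_d) = 0.0237 * 0.99072330 = 0.02348014
S_0' = S_0 - PV(D) = 0.8800 - 0.02348014 = 0.85651986
d1 = (ln(S_0'/K) + (r + sigma^2/2)*T) / (sigma*sqrt(T)) = -0.07886745
d2 = d1 - sigma*sqrt(T) = -0.36171016
exp(-rT) = 0.98019867
N(-d1) = 0.53143097; N(-d2) = 0.64121568
P = K * exp(-rT) * N(-d2) - S_0' * N(-d1) = 0.9300 * 0.98019867 * 0.64121568 - 0.85651986 * 0.53143097 = 0.1293


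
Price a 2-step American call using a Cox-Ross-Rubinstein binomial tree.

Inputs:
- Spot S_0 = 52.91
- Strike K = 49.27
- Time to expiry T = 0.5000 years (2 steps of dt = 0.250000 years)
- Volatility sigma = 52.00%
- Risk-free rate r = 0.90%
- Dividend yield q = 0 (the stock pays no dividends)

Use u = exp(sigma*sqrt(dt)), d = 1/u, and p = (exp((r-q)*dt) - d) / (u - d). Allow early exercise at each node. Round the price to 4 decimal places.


dt = T/N = 0.250000
u = exp(sigma*sqrt(dt)) = 1.296930; d = 1/u = 0.771052
p = (exp((r-q)*dt) - d) / (u - d) = 0.439647
Discount per step: exp(-r*dt) = 0.997753
Stock lattice S(k, i) with i counting down-moves:
  k=0: S(0,0) = 52.9100
  k=1: S(1,0) = 68.6206; S(1,1) = 40.7963
  k=2: S(2,0) = 88.9961; S(2,1) = 52.9100; S(2,2) = 31.4561
Terminal payoffs V(N, i) = max(S_T - K, 0):
  V(2,0) = 39.726083; V(2,1) = 3.640000; V(2,2) = 0.000000
Backward induction: V(k, i) = exp(-r*dt) * [p * V(k+1, i) + (1-p) * V(k+1, i+1)]; then take max(V_cont, immediate exercise) for American.
  V(1,0) = exp(-r*dt) * [p*39.726083 + (1-p)*3.640000] = 19.461304; exercise = 19.350571; V(1,0) = max -> 19.461304
  V(1,1) = exp(-r*dt) * [p*3.640000 + (1-p)*0.000000] = 1.596719; exercise = 0.000000; V(1,1) = max -> 1.596719
  V(0,0) = exp(-r*dt) * [p*19.461304 + (1-p)*1.596719] = 9.429591; exercise = 3.640000; V(0,0) = max -> 9.429591

Answer: Price = V(0,0) = 9.4296


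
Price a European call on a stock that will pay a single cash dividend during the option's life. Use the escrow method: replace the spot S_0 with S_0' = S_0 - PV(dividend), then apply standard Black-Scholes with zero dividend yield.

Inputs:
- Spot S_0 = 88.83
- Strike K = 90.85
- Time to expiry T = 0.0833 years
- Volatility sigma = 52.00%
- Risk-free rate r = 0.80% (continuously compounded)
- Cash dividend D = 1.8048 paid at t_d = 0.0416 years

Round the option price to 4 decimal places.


Answer: Price = 3.6462

Derivation:
PV(D) = D * exp(-r * t_d) = 1.8048 * 0.99966726 = 1.80419946
S_0' = S_0 - PV(D) = 88.8300 - 1.80419946 = 87.02580054
d1 = (ln(S_0'/K) + (r + sigma^2/2)*T) / (sigma*sqrt(T)) = -0.20706547
d2 = d1 - sigma*sqrt(T) = -0.35714652
exp(-rT) = 0.99933382
N(d1) = 0.41797936; N(d2) = 0.36049106
C = S_0' * N(d1) - K * exp(-rT) * N(d2) = 87.02580054 * 0.41797936 - 90.8500 * 0.99933382 * 0.36049106 = 3.6462


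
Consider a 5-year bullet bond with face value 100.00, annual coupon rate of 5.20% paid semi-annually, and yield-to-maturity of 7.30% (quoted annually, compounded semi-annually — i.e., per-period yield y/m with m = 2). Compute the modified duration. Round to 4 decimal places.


Answer: Modified duration = 4.2804

Derivation:
Coupon per period c = face * coupon_rate / m = 2.600000
Periods per year m = 2; per-period yield y/m = 0.036500
Number of cashflows N = 10
Cashflows (t years, CF_t, discount factor 1/(1+y/m)^(m*t), PV):
  t = 0.5000: CF_t = 2.600000, DF = 0.964785, PV = 2.508442
  t = 1.0000: CF_t = 2.600000, DF = 0.930811, PV = 2.420108
  t = 1.5000: CF_t = 2.600000, DF = 0.898033, PV = 2.334885
  t = 2.0000: CF_t = 2.600000, DF = 0.866409, PV = 2.252662
  t = 2.5000: CF_t = 2.600000, DF = 0.835898, PV = 2.173336
  t = 3.0000: CF_t = 2.600000, DF = 0.806462, PV = 2.096802
  t = 3.5000: CF_t = 2.600000, DF = 0.778063, PV = 2.022964
  t = 4.0000: CF_t = 2.600000, DF = 0.750664, PV = 1.951726
  t = 4.5000: CF_t = 2.600000, DF = 0.724230, PV = 1.882997
  t = 5.0000: CF_t = 102.600000, DF = 0.698726, PV = 71.689293
Price P = sum_t PV_t = 91.333215
First compute Macaulay numerator sum_t t * PV_t:
  t * PV_t at t = 0.5000: 1.254221
  t * PV_t at t = 1.0000: 2.420108
  t * PV_t at t = 1.5000: 3.502327
  t * PV_t at t = 2.0000: 4.505325
  t * PV_t at t = 2.5000: 5.433339
  t * PV_t at t = 3.0000: 6.290407
  t * PV_t at t = 3.5000: 7.080375
  t * PV_t at t = 4.0000: 7.806905
  t * PV_t at t = 4.5000: 8.473486
  t * PV_t at t = 5.0000: 358.446464
Macaulay duration D = 405.212957 / 91.333215 = 4.436644
Modified duration = D / (1 + y/m) = 4.436644 / (1 + 0.036500) = 4.280409


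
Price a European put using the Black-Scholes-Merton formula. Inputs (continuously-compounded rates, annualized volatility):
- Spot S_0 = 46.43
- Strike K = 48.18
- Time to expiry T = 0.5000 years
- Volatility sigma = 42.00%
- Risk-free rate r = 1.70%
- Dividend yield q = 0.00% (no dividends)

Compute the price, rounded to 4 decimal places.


d1 = (ln(S/K) + (r - q + 0.5*sigma^2) * T) / (sigma * sqrt(T)) = 0.05253401
d2 = d1 - sigma * sqrt(T) = -0.24445084
exp(-rT) = 0.99153602; exp(-qT) = 1.00000000
P = K * exp(-rT) * N(-d2) - S_0 * exp(-qT) * N(-d1)
N(-d1) = 0.47905160; N(-d2) = 0.59655916
P = 48.1800 * 0.99153602 * 0.59655916 - 46.4300 * 1.00000000 * 0.47905160 = 6.2566

Answer: Price = 6.2566


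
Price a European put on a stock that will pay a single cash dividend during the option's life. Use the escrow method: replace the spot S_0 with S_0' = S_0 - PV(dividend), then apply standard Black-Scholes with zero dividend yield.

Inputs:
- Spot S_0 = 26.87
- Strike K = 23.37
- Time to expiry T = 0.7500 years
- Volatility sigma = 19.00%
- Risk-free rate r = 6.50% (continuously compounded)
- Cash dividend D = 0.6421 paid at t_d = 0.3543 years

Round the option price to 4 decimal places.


PV(D) = D * exp(-r * t_d) = 0.6421 * 0.97723365 = 0.62748173
S_0' = S_0 - PV(D) = 26.8700 - 0.62748173 = 26.24251827
d1 = (ln(S_0'/K) + (r + sigma^2/2)*T) / (sigma*sqrt(T)) = 1.08308043
d2 = d1 - sigma*sqrt(T) = 0.91853560
exp(-rT) = 0.95241920
N(-d1) = 0.13938636; N(-d2) = 0.17916926
P = K * exp(-rT) * N(-d2) - S_0' * N(-d1) = 23.3700 * 0.95241920 * 0.17916926 - 26.24251827 * 0.13938636 = 0.3301

Answer: Price = 0.3301


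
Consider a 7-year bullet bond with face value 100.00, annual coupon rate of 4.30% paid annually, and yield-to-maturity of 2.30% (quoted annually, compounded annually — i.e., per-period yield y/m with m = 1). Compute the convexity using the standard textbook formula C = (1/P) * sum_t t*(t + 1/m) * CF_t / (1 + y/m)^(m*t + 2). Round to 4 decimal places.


Answer: Convexity = 45.8623

Derivation:
Coupon per period c = face * coupon_rate / m = 4.300000
Periods per year m = 1; per-period yield y/m = 0.023000
Number of cashflows N = 7
Cashflows (t years, CF_t, discount factor 1/(1+y/m)^(m*t), PV):
  t = 1.0000: CF_t = 4.300000, DF = 0.977517, PV = 4.203324
  t = 2.0000: CF_t = 4.300000, DF = 0.955540, PV = 4.108821
  t = 3.0000: CF_t = 4.300000, DF = 0.934056, PV = 4.016443
  t = 4.0000: CF_t = 4.300000, DF = 0.913056, PV = 3.926141
  t = 5.0000: CF_t = 4.300000, DF = 0.892528, PV = 3.837870
  t = 6.0000: CF_t = 4.300000, DF = 0.872461, PV = 3.751584
  t = 7.0000: CF_t = 104.300000, DF = 0.852846, PV = 88.951827
Price P = sum_t PV_t = 112.796009
Convexity numerator sum_t t*(t + 1/m) * CF_t / (1+y/m)^(m*t + 2):
  t = 1.0000: term = 8.032885
  t = 2.0000: term = 23.556848
  t = 3.0000: term = 46.054443
  t = 4.0000: term = 75.031676
  t = 5.0000: term = 110.017121
  t = 6.0000: term = 150.561064
  t = 7.0000: term = 4759.832083
Convexity = (1/P) * sum = 5173.086120 / 112.796009 = 45.862315


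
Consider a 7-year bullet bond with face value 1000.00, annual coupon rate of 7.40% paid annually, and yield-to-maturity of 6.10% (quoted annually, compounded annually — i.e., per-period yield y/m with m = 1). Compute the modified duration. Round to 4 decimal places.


Answer: Modified duration = 5.4267

Derivation:
Coupon per period c = face * coupon_rate / m = 74.000000
Periods per year m = 1; per-period yield y/m = 0.061000
Number of cashflows N = 7
Cashflows (t years, CF_t, discount factor 1/(1+y/m)^(m*t), PV):
  t = 1.0000: CF_t = 74.000000, DF = 0.942507, PV = 69.745523
  t = 2.0000: CF_t = 74.000000, DF = 0.888320, PV = 65.735649
  t = 3.0000: CF_t = 74.000000, DF = 0.837247, PV = 61.956313
  t = 4.0000: CF_t = 74.000000, DF = 0.789112, PV = 58.394263
  t = 5.0000: CF_t = 74.000000, DF = 0.743743, PV = 55.037006
  t = 6.0000: CF_t = 74.000000, DF = 0.700983, PV = 51.872767
  t = 7.0000: CF_t = 1074.000000, DF = 0.660682, PV = 709.572203
Price P = sum_t PV_t = 1072.313725
First compute Macaulay numerator sum_t t * PV_t:
  t * PV_t at t = 1.0000: 69.745523
  t * PV_t at t = 2.0000: 131.471297
  t * PV_t at t = 3.0000: 185.868940
  t * PV_t at t = 4.0000: 233.577053
  t * PV_t at t = 5.0000: 275.185030
  t * PV_t at t = 6.0000: 311.236603
  t * PV_t at t = 7.0000: 4967.005422
Macaulay duration D = 6174.089869 / 1072.313725 = 5.757727
Modified duration = D / (1 + y/m) = 5.757727 / (1 + 0.061000) = 5.426699


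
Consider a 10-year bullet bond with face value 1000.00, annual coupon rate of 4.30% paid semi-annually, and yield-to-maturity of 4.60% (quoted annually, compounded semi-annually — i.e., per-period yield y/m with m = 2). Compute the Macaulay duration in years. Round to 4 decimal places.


Answer: Macaulay duration = 8.2060 years

Derivation:
Coupon per period c = face * coupon_rate / m = 21.500000
Periods per year m = 2; per-period yield y/m = 0.023000
Number of cashflows N = 20
Cashflows (t years, CF_t, discount factor 1/(1+y/m)^(m*t), PV):
  t = 0.5000: CF_t = 21.500000, DF = 0.977517, PV = 21.016618
  t = 1.0000: CF_t = 21.500000, DF = 0.955540, PV = 20.544103
  t = 1.5000: CF_t = 21.500000, DF = 0.934056, PV = 20.082213
  t = 2.0000: CF_t = 21.500000, DF = 0.913056, PV = 19.630706
  t = 2.5000: CF_t = 21.500000, DF = 0.892528, PV = 19.189351
  t = 3.0000: CF_t = 21.500000, DF = 0.872461, PV = 18.757919
  t = 3.5000: CF_t = 21.500000, DF = 0.852846, PV = 18.336187
  t = 4.0000: CF_t = 21.500000, DF = 0.833671, PV = 17.923936
  t = 4.5000: CF_t = 21.500000, DF = 0.814928, PV = 17.520954
  t = 5.0000: CF_t = 21.500000, DF = 0.796606, PV = 17.127033
  t = 5.5000: CF_t = 21.500000, DF = 0.778696, PV = 16.741967
  t = 6.0000: CF_t = 21.500000, DF = 0.761189, PV = 16.365559
  t = 6.5000: CF_t = 21.500000, DF = 0.744075, PV = 15.997614
  t = 7.0000: CF_t = 21.500000, DF = 0.727346, PV = 15.637942
  t = 7.5000: CF_t = 21.500000, DF = 0.710993, PV = 15.286355
  t = 8.0000: CF_t = 21.500000, DF = 0.695008, PV = 14.942674
  t = 8.5000: CF_t = 21.500000, DF = 0.679382, PV = 14.606719
  t = 9.0000: CF_t = 21.500000, DF = 0.664108, PV = 14.278318
  t = 9.5000: CF_t = 21.500000, DF = 0.649177, PV = 13.957300
  t = 10.0000: CF_t = 1021.500000, DF = 0.634581, PV = 648.224881
Price P = sum_t PV_t = 976.168351
Macaulay numerator sum_t t * PV_t:
  t * PV_t at t = 0.5000: 10.508309
  t * PV_t at t = 1.0000: 20.544103
  t * PV_t at t = 1.5000: 30.123319
  t * PV_t at t = 2.0000: 39.261413
  t * PV_t at t = 2.5000: 47.973378
  t * PV_t at t = 3.0000: 56.273757
  t * PV_t at t = 3.5000: 64.176654
  t * PV_t at t = 4.0000: 71.695745
  t * PV_t at t = 4.5000: 78.844294
  t * PV_t at t = 5.0000: 85.635163
  t * PV_t at t = 5.5000: 92.080820
  t * PV_t at t = 6.0000: 98.193357
  t * PV_t at t = 6.5000: 103.984493
  t * PV_t at t = 7.0000: 109.465591
  t * PV_t at t = 7.5000: 114.647666
  t * PV_t at t = 8.0000: 119.541392
  t * PV_t at t = 8.5000: 124.157115
  t * PV_t at t = 9.0000: 128.504863
  t * PV_t at t = 9.5000: 132.594352
  t * PV_t at t = 10.0000: 6482.248811
Macaulay duration D = (sum_t t * PV_t) / P = 8010.454594 / 976.168351 = 8.206018
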